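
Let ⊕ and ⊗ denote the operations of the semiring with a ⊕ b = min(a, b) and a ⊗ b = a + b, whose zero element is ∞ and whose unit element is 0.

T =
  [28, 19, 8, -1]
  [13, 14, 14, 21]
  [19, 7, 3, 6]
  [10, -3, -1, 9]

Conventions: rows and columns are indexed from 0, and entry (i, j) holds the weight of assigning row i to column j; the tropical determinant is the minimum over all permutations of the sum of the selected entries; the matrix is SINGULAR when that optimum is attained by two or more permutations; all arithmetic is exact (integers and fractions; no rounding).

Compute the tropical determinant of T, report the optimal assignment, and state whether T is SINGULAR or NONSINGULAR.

σ = (0, 1, 2, 3): 28 + 14 + 3 + 9 = 54
σ = (0, 1, 3, 2): 28 + 14 + 6 + (-1) = 47
σ = (0, 2, 1, 3): 28 + 14 + 7 + 9 = 58
σ = (0, 2, 3, 1): 28 + 14 + 6 + (-3) = 45
σ = (0, 3, 1, 2): 28 + 21 + 7 + (-1) = 55
σ = (0, 3, 2, 1): 28 + 21 + 3 + (-3) = 49
σ = (1, 0, 2, 3): 19 + 13 + 3 + 9 = 44
σ = (1, 0, 3, 2): 19 + 13 + 6 + (-1) = 37
σ = (1, 2, 0, 3): 19 + 14 + 19 + 9 = 61
σ = (1, 2, 3, 0): 19 + 14 + 6 + 10 = 49
σ = (1, 3, 0, 2): 19 + 21 + 19 + (-1) = 58
σ = (1, 3, 2, 0): 19 + 21 + 3 + 10 = 53
σ = (2, 0, 1, 3): 8 + 13 + 7 + 9 = 37
σ = (2, 0, 3, 1): 8 + 13 + 6 + (-3) = 24
σ = (2, 1, 0, 3): 8 + 14 + 19 + 9 = 50
σ = (2, 1, 3, 0): 8 + 14 + 6 + 10 = 38
σ = (2, 3, 0, 1): 8 + 21 + 19 + (-3) = 45
σ = (2, 3, 1, 0): 8 + 21 + 7 + 10 = 46
σ = (3, 0, 1, 2): (-1) + 13 + 7 + (-1) = 18
σ = (3, 0, 2, 1): (-1) + 13 + 3 + (-3) = 12
σ = (3, 1, 0, 2): (-1) + 14 + 19 + (-1) = 31
σ = (3, 1, 2, 0): (-1) + 14 + 3 + 10 = 26
σ = (3, 2, 0, 1): (-1) + 14 + 19 + (-3) = 29
σ = (3, 2, 1, 0): (-1) + 14 + 7 + 10 = 30
Optimal value attained by: σ = (3, 0, 2, 1).
Answer: det⊕(T) = 12; verdict: NONSINGULAR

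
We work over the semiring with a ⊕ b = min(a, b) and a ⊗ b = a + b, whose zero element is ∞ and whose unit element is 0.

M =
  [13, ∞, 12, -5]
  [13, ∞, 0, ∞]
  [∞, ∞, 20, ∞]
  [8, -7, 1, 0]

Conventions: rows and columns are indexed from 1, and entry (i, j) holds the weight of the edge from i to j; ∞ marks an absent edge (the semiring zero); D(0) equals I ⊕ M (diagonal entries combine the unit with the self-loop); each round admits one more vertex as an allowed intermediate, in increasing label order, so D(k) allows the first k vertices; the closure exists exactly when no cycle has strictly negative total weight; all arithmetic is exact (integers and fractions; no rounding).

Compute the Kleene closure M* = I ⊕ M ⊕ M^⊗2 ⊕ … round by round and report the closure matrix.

D(0):
  [0, ∞, 12, -5]
  [13, 0, 0, ∞]
  [∞, ∞, 0, ∞]
  [8, -7, 1, 0]
D(1):
  [0, ∞, 12, -5]
  [13, 0, 0, 8]
  [∞, ∞, 0, ∞]
  [8, -7, 1, 0]
D(2):
  [0, ∞, 12, -5]
  [13, 0, 0, 8]
  [∞, ∞, 0, ∞]
  [6, -7, -7, 0]
D(3):
  [0, ∞, 12, -5]
  [13, 0, 0, 8]
  [∞, ∞, 0, ∞]
  [6, -7, -7, 0]
D(4):
  [0, -12, -12, -5]
  [13, 0, 0, 8]
  [∞, ∞, 0, ∞]
  [6, -7, -7, 0]
Answer: M* = [[0, -12, -12, -5], [13, 0, 0, 8], [∞, ∞, 0, ∞], [6, -7, -7, 0]]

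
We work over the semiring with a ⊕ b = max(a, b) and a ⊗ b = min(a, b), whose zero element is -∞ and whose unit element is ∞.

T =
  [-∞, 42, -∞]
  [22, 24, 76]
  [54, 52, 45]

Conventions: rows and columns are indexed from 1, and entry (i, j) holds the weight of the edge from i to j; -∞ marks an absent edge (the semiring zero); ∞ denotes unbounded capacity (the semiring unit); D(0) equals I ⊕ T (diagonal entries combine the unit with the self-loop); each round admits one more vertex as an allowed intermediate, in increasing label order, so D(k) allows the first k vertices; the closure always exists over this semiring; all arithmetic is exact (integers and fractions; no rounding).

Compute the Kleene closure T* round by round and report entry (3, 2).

D(0):
  [∞, 42, -∞]
  [22, ∞, 76]
  [54, 52, ∞]
D(1):
  [∞, 42, -∞]
  [22, ∞, 76]
  [54, 52, ∞]
D(2):
  [∞, 42, 42]
  [22, ∞, 76]
  [54, 52, ∞]
D(3):
  [∞, 42, 42]
  [54, ∞, 76]
  [54, 52, ∞]
Answer: T*[3][2] = 52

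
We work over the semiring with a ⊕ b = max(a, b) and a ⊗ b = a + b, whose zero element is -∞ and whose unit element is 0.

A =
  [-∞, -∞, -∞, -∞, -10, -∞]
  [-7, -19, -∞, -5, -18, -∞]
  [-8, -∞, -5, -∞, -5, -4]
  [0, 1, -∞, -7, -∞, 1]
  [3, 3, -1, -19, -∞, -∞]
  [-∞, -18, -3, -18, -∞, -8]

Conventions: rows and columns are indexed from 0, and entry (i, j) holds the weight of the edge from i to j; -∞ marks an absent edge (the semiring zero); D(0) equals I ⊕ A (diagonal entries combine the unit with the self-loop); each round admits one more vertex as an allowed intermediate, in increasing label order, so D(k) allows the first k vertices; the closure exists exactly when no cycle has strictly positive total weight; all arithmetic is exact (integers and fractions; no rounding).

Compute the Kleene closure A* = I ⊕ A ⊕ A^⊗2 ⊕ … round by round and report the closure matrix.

D(0):
  [0, -∞, -∞, -∞, -10, -∞]
  [-7, 0, -∞, -5, -18, -∞]
  [-8, -∞, 0, -∞, -5, -4]
  [0, 1, -∞, 0, -∞, 1]
  [3, 3, -1, -19, 0, -∞]
  [-∞, -18, -3, -18, -∞, 0]
D(1):
  [0, -∞, -∞, -∞, -10, -∞]
  [-7, 0, -∞, -5, -17, -∞]
  [-8, -∞, 0, -∞, -5, -4]
  [0, 1, -∞, 0, -10, 1]
  [3, 3, -1, -19, 0, -∞]
  [-∞, -18, -3, -18, -∞, 0]
D(2):
  [0, -∞, -∞, -∞, -10, -∞]
  [-7, 0, -∞, -5, -17, -∞]
  [-8, -∞, 0, -∞, -5, -4]
  [0, 1, -∞, 0, -10, 1]
  [3, 3, -1, -2, 0, -∞]
  [-25, -18, -3, -18, -35, 0]
D(3):
  [0, -∞, -∞, -∞, -10, -∞]
  [-7, 0, -∞, -5, -17, -∞]
  [-8, -∞, 0, -∞, -5, -4]
  [0, 1, -∞, 0, -10, 1]
  [3, 3, -1, -2, 0, -5]
  [-11, -18, -3, -18, -8, 0]
D(4):
  [0, -∞, -∞, -∞, -10, -∞]
  [-5, 0, -∞, -5, -15, -4]
  [-8, -∞, 0, -∞, -5, -4]
  [0, 1, -∞, 0, -10, 1]
  [3, 3, -1, -2, 0, -1]
  [-11, -17, -3, -18, -8, 0]
D(5):
  [0, -7, -11, -12, -10, -11]
  [-5, 0, -16, -5, -15, -4]
  [-2, -2, 0, -7, -5, -4]
  [0, 1, -11, 0, -10, 1]
  [3, 3, -1, -2, 0, -1]
  [-5, -5, -3, -10, -8, 0]
D(6):
  [0, -7, -11, -12, -10, -11]
  [-5, 0, -7, -5, -12, -4]
  [-2, -2, 0, -7, -5, -4]
  [0, 1, -2, 0, -7, 1]
  [3, 3, -1, -2, 0, -1]
  [-5, -5, -3, -10, -8, 0]
Answer: A* = [[0, -7, -11, -12, -10, -11], [-5, 0, -7, -5, -12, -4], [-2, -2, 0, -7, -5, -4], [0, 1, -2, 0, -7, 1], [3, 3, -1, -2, 0, -1], [-5, -5, -3, -10, -8, 0]]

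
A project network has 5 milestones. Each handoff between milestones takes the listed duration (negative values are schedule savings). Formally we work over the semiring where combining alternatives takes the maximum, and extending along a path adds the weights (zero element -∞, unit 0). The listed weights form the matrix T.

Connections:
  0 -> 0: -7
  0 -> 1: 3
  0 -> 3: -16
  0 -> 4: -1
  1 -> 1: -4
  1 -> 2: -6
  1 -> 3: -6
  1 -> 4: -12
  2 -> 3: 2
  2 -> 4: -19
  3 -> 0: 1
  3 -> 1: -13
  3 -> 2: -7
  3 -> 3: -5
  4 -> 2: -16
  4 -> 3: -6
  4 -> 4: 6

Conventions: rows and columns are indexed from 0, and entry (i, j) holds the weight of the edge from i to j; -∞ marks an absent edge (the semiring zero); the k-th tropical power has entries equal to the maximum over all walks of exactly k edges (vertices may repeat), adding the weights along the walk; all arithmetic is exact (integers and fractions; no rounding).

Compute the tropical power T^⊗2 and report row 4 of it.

T^⊗2:
  [-14, -1, -3, -3, 5]
  [-5, -8, -10, -4, -6]
  [3, -11, -5, -3, -13]
  [-4, 4, -12, -5, 0]
  [-5, -19, -10, 0, 12]
Answer: row 4 of T^⊗2 = [-5, -19, -10, 0, 12]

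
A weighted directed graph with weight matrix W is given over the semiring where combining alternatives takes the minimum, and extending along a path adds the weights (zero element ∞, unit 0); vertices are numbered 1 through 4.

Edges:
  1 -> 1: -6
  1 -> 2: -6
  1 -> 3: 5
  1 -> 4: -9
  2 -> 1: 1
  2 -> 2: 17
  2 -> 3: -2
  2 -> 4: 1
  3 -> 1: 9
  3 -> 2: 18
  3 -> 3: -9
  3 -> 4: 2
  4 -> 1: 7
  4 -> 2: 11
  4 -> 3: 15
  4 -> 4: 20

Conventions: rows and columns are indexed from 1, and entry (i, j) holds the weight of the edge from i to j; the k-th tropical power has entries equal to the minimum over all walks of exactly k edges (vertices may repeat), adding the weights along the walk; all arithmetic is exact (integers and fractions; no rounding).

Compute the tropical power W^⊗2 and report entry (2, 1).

W^⊗2:
  [-12, -12, -8, -15]
  [-5, -5, -11, -8]
  [0, 3, -18, -7]
  [1, 1, 6, -2]
Key observation: the optimum is the walk 2->1->1, with weight 1 + (-6) = -5.
Optimal value attained by: walk 2->1->1.
Answer: (W^⊗2)[2][1] = -5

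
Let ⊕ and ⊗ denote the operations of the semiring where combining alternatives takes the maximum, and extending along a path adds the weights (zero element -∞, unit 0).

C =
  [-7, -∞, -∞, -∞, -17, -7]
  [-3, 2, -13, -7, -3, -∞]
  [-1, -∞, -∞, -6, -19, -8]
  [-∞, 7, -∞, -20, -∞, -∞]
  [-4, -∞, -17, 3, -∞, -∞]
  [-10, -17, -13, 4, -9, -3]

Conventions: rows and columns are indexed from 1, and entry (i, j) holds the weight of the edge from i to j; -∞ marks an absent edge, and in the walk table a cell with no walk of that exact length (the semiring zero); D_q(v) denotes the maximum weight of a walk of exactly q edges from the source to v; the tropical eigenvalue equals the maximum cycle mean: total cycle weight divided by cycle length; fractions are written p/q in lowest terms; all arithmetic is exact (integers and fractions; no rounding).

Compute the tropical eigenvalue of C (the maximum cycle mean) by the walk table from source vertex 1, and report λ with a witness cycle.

q=0: [0, -∞, -∞, -∞, -∞, -∞]
q=1: [-7, -∞, -∞, -∞, -17, -7]
q=2: [-14, -24, -20, -3, -16, -10]
q=3: [-20, 4, -23, -6, -19, -13]
q=4: [1, 6, -9, -3, 1, -16]
q=5: [3, 8, -7, 4, 3, -6]
q=6: [5, 11, -5, 6, 5, -4]
Optimal cycle mean attained by: cycle 2->5->4->2, total (-3) + 3 + 7, length 3.
Answer: λ = 7/3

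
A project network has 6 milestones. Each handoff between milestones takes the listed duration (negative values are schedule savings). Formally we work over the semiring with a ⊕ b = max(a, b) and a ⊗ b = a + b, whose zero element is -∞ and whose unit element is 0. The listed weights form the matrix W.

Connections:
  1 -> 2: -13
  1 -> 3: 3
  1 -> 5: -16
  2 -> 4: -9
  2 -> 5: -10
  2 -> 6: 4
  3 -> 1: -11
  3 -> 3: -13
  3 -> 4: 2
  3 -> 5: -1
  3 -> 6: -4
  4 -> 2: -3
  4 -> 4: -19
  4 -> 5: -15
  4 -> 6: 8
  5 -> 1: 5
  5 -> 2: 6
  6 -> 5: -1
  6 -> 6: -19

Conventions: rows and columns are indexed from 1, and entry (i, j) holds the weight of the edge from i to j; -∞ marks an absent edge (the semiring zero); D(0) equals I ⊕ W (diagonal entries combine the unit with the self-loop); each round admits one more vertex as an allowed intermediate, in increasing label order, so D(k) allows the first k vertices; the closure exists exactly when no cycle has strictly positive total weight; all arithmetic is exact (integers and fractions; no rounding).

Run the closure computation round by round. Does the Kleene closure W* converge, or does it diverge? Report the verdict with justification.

D(0):
  [0, -13, 3, -∞, -16, -∞]
  [-∞, 0, -∞, -9, -10, 4]
  [-11, -∞, 0, 2, -1, -4]
  [-∞, -3, -∞, 0, -15, 8]
  [5, 6, -∞, -∞, 0, -∞]
  [-∞, -∞, -∞, -∞, -1, 0]
D(1):
  [0, -13, 3, -∞, -16, -∞]
  [-∞, 0, -∞, -9, -10, 4]
  [-11, -24, 0, 2, -1, -4]
  [-∞, -3, -∞, 0, -15, 8]
  [5, 6, 8, -∞, 0, -∞]
  [-∞, -∞, -∞, -∞, -1, 0]
D(2):
  [0, -13, 3, -22, -16, -9]
  [-∞, 0, -∞, -9, -10, 4]
  [-11, -24, 0, 2, -1, -4]
  [-∞, -3, -∞, 0, -13, 8]
  [5, 6, 8, -3, 0, 10]
  [-∞, -∞, -∞, -∞, -1, 0]
Detection: at round 3, diagonal entry (5, 5) turns strictly positive.
Key observation: the cycle 5->1->3->5 has total weight 5 + 3 + (-1), which is strictly positive.
Answer: DIVERGES — positive cycle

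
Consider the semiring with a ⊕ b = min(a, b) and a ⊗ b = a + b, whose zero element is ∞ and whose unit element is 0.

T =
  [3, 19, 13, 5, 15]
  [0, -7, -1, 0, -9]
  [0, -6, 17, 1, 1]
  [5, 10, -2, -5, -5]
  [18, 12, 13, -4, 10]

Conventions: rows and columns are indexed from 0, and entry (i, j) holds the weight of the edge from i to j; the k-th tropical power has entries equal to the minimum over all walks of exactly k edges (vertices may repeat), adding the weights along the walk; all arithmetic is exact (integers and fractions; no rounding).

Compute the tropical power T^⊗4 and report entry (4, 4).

T^⊗2:
  [6, 7, 3, 0, 0]
  [-7, -14, -8, -13, -16]
  [-6, -13, -7, -6, -15]
  [-2, -8, -7, -10, -10]
  [1, 5, -6, -9, -9]
T^⊗3:
  [3, -3, -2, -5, -5]
  [-14, -21, -15, -20, -23]
  [-13, -20, -14, -19, -22]
  [-8, -15, -12, -15, -17]
  [-6, -12, -11, -14, -14]
T^⊗4:
  [-3, -10, -7, -10, -12]
  [-21, -28, -22, -27, -30]
  [-20, -27, -21, -26, -29]
  [-15, -22, -17, -21, -24]
  [-12, -19, -16, -19, -21]
Key observation: the optimum is the walk 4->3->2->1->4, with weight (-4) + (-2) + (-6) + (-9) = -21.
Optimal value attained by: walk 4->3->2->1->4.
Answer: (T^⊗4)[4][4] = -21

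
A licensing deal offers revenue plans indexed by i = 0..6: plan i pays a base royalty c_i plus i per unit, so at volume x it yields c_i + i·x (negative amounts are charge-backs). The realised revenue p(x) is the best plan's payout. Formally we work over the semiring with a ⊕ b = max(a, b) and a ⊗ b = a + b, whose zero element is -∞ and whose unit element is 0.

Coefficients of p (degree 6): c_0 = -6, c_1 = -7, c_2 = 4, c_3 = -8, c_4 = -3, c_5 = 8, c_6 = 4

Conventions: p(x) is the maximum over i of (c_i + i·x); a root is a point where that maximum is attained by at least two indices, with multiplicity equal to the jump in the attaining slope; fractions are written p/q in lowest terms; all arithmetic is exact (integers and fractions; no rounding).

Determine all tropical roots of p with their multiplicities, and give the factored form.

hull edge (i=0, c=-6) to (i=2, c=4): slope 5, span 2
hull edge (i=2, c=4) to (i=5, c=8): slope 4/3, span 3
hull edge (i=5, c=8) to (i=6, c=4): slope -4, span 1
Factored form: p(x) = 4 ⊗ (x ⊕ (-5)) ⊗ (x ⊕ (-5)) ⊗ (x ⊕ (-4/3)) ⊗ (x ⊕ (-4/3)) ⊗ (x ⊕ (-4/3)) ⊗ (x ⊕ 4)
Answer: roots = -5 (mult 2), -4/3 (mult 3), 4 (mult 1)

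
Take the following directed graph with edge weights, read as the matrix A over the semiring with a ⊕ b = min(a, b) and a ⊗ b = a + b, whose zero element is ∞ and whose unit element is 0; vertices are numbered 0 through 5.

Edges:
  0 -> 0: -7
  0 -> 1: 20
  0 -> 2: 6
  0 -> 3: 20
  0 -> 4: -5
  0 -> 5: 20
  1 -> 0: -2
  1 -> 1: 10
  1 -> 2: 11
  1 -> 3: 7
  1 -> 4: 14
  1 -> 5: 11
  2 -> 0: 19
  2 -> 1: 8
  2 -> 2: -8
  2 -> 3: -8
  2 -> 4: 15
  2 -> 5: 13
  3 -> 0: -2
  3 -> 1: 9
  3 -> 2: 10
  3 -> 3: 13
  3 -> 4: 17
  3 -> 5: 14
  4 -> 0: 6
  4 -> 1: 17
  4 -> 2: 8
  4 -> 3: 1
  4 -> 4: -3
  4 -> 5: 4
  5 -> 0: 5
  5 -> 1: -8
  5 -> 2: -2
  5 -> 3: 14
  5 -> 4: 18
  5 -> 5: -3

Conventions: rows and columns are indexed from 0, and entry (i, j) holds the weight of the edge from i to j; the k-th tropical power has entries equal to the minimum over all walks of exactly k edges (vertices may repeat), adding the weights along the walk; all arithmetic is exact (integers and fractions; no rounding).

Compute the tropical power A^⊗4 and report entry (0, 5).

A^⊗2:
  [-14, 12, -2, -4, -12, -1]
  [-9, 3, 3, 3, -7, 8]
  [-10, 0, -16, -16, 7, 5]
  [-9, 6, 2, 2, -7, 11]
  [-1, -4, 0, -2, -6, 1]
  [-10, -11, -10, -10, 0, -6]
A^⊗3:
  [-21, -9, -10, -11, -19, -8]
  [-16, 0, -5, -6, -14, -3]
  [-18, -8, -24, -24, -15, -3]
  [-16, 3, -6, -6, -14, -3]
  [-8, -7, -8, -8, -9, -2]
  [-17, -14, -18, -18, -15, -9]
A^⊗4:
  [-28, -16, -18, -18, -26, -15]
  [-23, -11, -13, -13, -21, -10]
  [-26, -16, -32, -32, -23, -11]
  [-23, -11, -14, -14, -21, -10]
  [-15, -10, -16, -16, -13, -5]
  [-24, -17, -26, -26, -22, -12]
Key observation: the optimum is the walk 0->0->0->4->5, with weight (-7) + (-7) + (-5) + 4 = -15.
Optimal value attained by: walk 0->0->0->4->5.
Answer: (A^⊗4)[0][5] = -15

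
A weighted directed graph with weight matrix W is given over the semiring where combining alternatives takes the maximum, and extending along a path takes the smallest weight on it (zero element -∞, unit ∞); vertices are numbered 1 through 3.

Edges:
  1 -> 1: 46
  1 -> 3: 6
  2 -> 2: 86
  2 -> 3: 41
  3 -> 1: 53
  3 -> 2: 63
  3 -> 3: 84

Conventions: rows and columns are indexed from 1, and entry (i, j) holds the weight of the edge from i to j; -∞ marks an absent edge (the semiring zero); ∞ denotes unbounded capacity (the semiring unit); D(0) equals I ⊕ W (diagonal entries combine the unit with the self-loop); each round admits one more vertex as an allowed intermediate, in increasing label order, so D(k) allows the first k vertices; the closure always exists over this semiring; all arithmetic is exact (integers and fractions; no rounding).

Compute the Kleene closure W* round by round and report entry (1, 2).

D(0):
  [∞, -∞, 6]
  [-∞, ∞, 41]
  [53, 63, ∞]
D(1):
  [∞, -∞, 6]
  [-∞, ∞, 41]
  [53, 63, ∞]
D(2):
  [∞, -∞, 6]
  [-∞, ∞, 41]
  [53, 63, ∞]
D(3):
  [∞, 6, 6]
  [41, ∞, 41]
  [53, 63, ∞]
Answer: W*[1][2] = 6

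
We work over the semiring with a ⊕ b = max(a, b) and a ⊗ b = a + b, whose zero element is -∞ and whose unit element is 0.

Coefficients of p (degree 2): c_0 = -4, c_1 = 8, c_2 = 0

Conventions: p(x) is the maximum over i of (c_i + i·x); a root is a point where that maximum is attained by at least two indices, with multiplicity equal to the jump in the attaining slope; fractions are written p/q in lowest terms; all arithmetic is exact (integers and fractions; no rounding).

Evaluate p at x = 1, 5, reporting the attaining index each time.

p(1) = max(-4+0·1=-4, 8+1·1=9, 0+2·1=2) = 9 (attained by i=1)
p(5) = max(-4+0·5=-4, 8+1·5=13, 0+2·5=10) = 13 (attained by i=1)
Answer: p(1) = 9; p(5) = 13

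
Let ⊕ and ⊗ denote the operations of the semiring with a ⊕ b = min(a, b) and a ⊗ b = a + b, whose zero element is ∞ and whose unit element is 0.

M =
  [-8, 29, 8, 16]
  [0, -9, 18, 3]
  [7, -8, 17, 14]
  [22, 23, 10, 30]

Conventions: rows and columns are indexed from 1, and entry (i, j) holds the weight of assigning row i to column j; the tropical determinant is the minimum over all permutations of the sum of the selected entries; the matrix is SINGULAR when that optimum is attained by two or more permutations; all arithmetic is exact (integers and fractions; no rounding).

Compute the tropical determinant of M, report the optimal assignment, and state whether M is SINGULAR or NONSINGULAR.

σ = (1, 2, 3, 4): (-8) + (-9) + 17 + 30 = 30
σ = (1, 2, 4, 3): (-8) + (-9) + 14 + 10 = 7
σ = (1, 3, 2, 4): (-8) + 18 + (-8) + 30 = 32
σ = (1, 3, 4, 2): (-8) + 18 + 14 + 23 = 47
σ = (1, 4, 2, 3): (-8) + 3 + (-8) + 10 = -3
σ = (1, 4, 3, 2): (-8) + 3 + 17 + 23 = 35
σ = (2, 1, 3, 4): 29 + 0 + 17 + 30 = 76
σ = (2, 1, 4, 3): 29 + 0 + 14 + 10 = 53
σ = (2, 3, 1, 4): 29 + 18 + 7 + 30 = 84
σ = (2, 3, 4, 1): 29 + 18 + 14 + 22 = 83
σ = (2, 4, 1, 3): 29 + 3 + 7 + 10 = 49
σ = (2, 4, 3, 1): 29 + 3 + 17 + 22 = 71
σ = (3, 1, 2, 4): 8 + 0 + (-8) + 30 = 30
σ = (3, 1, 4, 2): 8 + 0 + 14 + 23 = 45
σ = (3, 2, 1, 4): 8 + (-9) + 7 + 30 = 36
σ = (3, 2, 4, 1): 8 + (-9) + 14 + 22 = 35
σ = (3, 4, 1, 2): 8 + 3 + 7 + 23 = 41
σ = (3, 4, 2, 1): 8 + 3 + (-8) + 22 = 25
σ = (4, 1, 2, 3): 16 + 0 + (-8) + 10 = 18
σ = (4, 1, 3, 2): 16 + 0 + 17 + 23 = 56
σ = (4, 2, 1, 3): 16 + (-9) + 7 + 10 = 24
σ = (4, 2, 3, 1): 16 + (-9) + 17 + 22 = 46
σ = (4, 3, 1, 2): 16 + 18 + 7 + 23 = 64
σ = (4, 3, 2, 1): 16 + 18 + (-8) + 22 = 48
Optimal value attained by: σ = (1, 4, 2, 3).
Answer: det⊕(M) = -3; verdict: NONSINGULAR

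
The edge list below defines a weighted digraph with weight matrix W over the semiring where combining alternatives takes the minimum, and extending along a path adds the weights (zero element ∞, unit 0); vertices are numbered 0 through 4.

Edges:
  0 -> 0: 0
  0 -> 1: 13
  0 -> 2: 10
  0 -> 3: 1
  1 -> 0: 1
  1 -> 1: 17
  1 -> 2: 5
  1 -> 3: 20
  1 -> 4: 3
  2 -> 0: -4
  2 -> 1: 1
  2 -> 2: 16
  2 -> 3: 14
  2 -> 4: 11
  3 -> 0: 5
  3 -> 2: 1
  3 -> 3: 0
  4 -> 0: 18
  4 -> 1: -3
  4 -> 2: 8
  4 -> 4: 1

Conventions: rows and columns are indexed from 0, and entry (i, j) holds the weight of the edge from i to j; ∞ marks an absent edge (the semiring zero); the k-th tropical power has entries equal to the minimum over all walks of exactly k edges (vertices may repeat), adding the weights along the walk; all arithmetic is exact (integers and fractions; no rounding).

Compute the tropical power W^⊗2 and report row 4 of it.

W^⊗2:
  [0, 11, 2, 1, 16]
  [1, 0, 11, 2, 4]
  [-4, 8, 6, -3, 4]
  [-3, 2, 1, 0, 12]
  [-2, -2, 2, 17, 0]
Answer: row 4 of W^⊗2 = [-2, -2, 2, 17, 0]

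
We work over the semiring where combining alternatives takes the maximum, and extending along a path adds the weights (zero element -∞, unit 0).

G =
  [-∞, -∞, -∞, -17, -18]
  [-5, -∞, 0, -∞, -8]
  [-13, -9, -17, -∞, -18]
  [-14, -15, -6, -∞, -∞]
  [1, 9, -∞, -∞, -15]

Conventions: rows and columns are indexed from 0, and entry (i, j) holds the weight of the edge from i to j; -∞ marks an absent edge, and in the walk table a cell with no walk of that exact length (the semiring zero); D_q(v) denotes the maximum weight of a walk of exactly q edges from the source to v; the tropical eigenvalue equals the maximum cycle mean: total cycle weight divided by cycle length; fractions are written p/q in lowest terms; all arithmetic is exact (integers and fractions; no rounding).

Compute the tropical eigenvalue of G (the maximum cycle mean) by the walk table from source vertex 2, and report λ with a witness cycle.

q=0: [-∞, -∞, 0, -∞, -∞]
q=1: [-13, -9, -17, -∞, -18]
q=2: [-14, -9, -9, -30, -17]
q=3: [-14, -8, -9, -31, -17]
q=4: [-13, -8, -8, -31, -16]
q=5: [-13, -7, -8, -30, -16]
Optimal cycle mean attained by: cycle 1->4->1, total (-8) + 9, length 2.
Answer: λ = 1/2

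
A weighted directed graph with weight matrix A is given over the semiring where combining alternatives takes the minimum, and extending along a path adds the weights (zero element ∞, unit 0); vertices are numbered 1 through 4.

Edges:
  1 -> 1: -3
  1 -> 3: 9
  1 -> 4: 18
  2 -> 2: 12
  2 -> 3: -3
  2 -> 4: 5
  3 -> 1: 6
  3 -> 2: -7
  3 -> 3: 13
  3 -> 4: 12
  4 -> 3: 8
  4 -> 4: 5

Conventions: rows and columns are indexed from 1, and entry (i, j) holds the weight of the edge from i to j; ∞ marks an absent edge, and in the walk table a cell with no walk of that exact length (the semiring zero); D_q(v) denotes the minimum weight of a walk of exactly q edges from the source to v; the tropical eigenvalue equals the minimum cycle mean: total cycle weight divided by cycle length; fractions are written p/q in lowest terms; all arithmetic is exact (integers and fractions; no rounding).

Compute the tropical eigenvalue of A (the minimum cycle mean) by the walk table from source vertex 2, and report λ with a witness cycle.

q=0: [∞, 0, ∞, ∞]
q=1: [∞, 12, -3, 5]
q=2: [3, -10, 9, 9]
q=3: [0, 2, -13, -5]
q=4: [-7, -20, -1, -1]
Optimal cycle mean attained by: cycle 2->3->2, total (-3) + (-7), length 2.
Answer: λ = -5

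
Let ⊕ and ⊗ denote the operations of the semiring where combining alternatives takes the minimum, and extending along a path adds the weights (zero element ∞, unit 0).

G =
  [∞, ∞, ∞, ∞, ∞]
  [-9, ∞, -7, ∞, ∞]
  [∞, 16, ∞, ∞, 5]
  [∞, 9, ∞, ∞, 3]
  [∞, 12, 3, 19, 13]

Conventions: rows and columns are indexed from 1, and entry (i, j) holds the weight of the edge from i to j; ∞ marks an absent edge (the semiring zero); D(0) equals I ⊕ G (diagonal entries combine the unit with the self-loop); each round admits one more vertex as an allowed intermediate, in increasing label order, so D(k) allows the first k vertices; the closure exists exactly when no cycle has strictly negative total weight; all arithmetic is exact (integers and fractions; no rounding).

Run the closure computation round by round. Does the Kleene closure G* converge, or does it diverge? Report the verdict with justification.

D(0):
  [0, ∞, ∞, ∞, ∞]
  [-9, 0, -7, ∞, ∞]
  [∞, 16, 0, ∞, 5]
  [∞, 9, ∞, 0, 3]
  [∞, 12, 3, 19, 0]
D(1):
  [0, ∞, ∞, ∞, ∞]
  [-9, 0, -7, ∞, ∞]
  [∞, 16, 0, ∞, 5]
  [∞, 9, ∞, 0, 3]
  [∞, 12, 3, 19, 0]
D(2):
  [0, ∞, ∞, ∞, ∞]
  [-9, 0, -7, ∞, ∞]
  [7, 16, 0, ∞, 5]
  [0, 9, 2, 0, 3]
  [3, 12, 3, 19, 0]
D(3):
  [0, ∞, ∞, ∞, ∞]
  [-9, 0, -7, ∞, -2]
  [7, 16, 0, ∞, 5]
  [0, 9, 2, 0, 3]
  [3, 12, 3, 19, 0]
D(4):
  [0, ∞, ∞, ∞, ∞]
  [-9, 0, -7, ∞, -2]
  [7, 16, 0, ∞, 5]
  [0, 9, 2, 0, 3]
  [3, 12, 3, 19, 0]
D(5):
  [0, ∞, ∞, ∞, ∞]
  [-9, 0, -7, 17, -2]
  [7, 16, 0, 24, 5]
  [0, 9, 2, 0, 3]
  [3, 12, 3, 19, 0]
Key observation: every diagonal entry stays at the unit through all rounds, so no improving cycle exists.
Answer: CONVERGES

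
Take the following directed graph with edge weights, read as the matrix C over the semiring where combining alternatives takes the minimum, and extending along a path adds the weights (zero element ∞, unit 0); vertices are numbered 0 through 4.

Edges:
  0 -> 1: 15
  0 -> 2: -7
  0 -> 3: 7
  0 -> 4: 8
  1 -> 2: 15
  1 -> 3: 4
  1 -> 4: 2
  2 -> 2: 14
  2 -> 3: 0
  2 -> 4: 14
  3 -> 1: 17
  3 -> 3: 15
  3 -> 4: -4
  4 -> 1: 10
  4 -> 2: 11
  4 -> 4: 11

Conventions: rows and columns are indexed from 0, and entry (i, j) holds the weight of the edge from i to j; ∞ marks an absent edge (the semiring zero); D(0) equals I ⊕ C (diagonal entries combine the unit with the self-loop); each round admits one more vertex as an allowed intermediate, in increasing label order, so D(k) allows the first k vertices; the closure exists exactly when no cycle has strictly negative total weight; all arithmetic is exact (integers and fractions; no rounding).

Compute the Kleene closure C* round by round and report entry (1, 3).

D(0):
  [0, 15, -7, 7, 8]
  [∞, 0, 15, 4, 2]
  [∞, ∞, 0, 0, 14]
  [∞, 17, ∞, 0, -4]
  [∞, 10, 11, ∞, 0]
D(1):
  [0, 15, -7, 7, 8]
  [∞, 0, 15, 4, 2]
  [∞, ∞, 0, 0, 14]
  [∞, 17, ∞, 0, -4]
  [∞, 10, 11, ∞, 0]
D(2):
  [0, 15, -7, 7, 8]
  [∞, 0, 15, 4, 2]
  [∞, ∞, 0, 0, 14]
  [∞, 17, 32, 0, -4]
  [∞, 10, 11, 14, 0]
D(3):
  [0, 15, -7, -7, 7]
  [∞, 0, 15, 4, 2]
  [∞, ∞, 0, 0, 14]
  [∞, 17, 32, 0, -4]
  [∞, 10, 11, 11, 0]
D(4):
  [0, 10, -7, -7, -11]
  [∞, 0, 15, 4, 0]
  [∞, 17, 0, 0, -4]
  [∞, 17, 32, 0, -4]
  [∞, 10, 11, 11, 0]
D(5):
  [0, -1, -7, -7, -11]
  [∞, 0, 11, 4, 0]
  [∞, 6, 0, 0, -4]
  [∞, 6, 7, 0, -4]
  [∞, 10, 11, 11, 0]
Answer: C*[1][3] = 4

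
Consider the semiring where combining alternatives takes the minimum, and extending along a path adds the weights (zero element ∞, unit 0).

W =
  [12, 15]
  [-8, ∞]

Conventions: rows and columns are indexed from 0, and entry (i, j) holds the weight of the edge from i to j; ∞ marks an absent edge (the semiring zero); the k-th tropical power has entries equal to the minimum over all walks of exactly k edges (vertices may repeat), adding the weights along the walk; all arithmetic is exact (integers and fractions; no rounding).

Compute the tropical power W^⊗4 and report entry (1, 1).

W^⊗2:
  [7, 27]
  [4, 7]
W^⊗3:
  [19, 22]
  [-1, 19]
W^⊗4:
  [14, 34]
  [11, 14]
Key observation: the optimum is the walk 1->0->1->0->1, with weight (-8) + 15 + (-8) + 15 = 14.
Optimal value attained by: walk 1->0->1->0->1.
Answer: (W^⊗4)[1][1] = 14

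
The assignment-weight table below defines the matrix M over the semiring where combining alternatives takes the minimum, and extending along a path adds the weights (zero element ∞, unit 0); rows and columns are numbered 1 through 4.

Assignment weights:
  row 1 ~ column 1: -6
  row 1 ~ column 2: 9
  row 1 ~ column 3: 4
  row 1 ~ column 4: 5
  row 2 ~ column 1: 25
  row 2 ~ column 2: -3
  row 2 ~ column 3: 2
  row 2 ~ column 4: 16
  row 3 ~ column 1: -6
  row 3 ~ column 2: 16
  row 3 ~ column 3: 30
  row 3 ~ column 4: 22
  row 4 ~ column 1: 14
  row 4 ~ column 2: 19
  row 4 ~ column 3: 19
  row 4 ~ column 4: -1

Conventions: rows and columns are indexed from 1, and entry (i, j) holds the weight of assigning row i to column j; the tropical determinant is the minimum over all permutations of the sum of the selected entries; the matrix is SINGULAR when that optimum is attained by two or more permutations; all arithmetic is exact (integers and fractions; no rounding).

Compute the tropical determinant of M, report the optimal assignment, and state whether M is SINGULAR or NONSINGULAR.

σ = (1, 2, 3, 4): (-6) + (-3) + 30 + (-1) = 20
σ = (1, 2, 4, 3): (-6) + (-3) + 22 + 19 = 32
σ = (1, 3, 2, 4): (-6) + 2 + 16 + (-1) = 11
σ = (1, 3, 4, 2): (-6) + 2 + 22 + 19 = 37
σ = (1, 4, 2, 3): (-6) + 16 + 16 + 19 = 45
σ = (1, 4, 3, 2): (-6) + 16 + 30 + 19 = 59
σ = (2, 1, 3, 4): 9 + 25 + 30 + (-1) = 63
σ = (2, 1, 4, 3): 9 + 25 + 22 + 19 = 75
σ = (2, 3, 1, 4): 9 + 2 + (-6) + (-1) = 4
σ = (2, 3, 4, 1): 9 + 2 + 22 + 14 = 47
σ = (2, 4, 1, 3): 9 + 16 + (-6) + 19 = 38
σ = (2, 4, 3, 1): 9 + 16 + 30 + 14 = 69
σ = (3, 1, 2, 4): 4 + 25 + 16 + (-1) = 44
σ = (3, 1, 4, 2): 4 + 25 + 22 + 19 = 70
σ = (3, 2, 1, 4): 4 + (-3) + (-6) + (-1) = -6
σ = (3, 2, 4, 1): 4 + (-3) + 22 + 14 = 37
σ = (3, 4, 1, 2): 4 + 16 + (-6) + 19 = 33
σ = (3, 4, 2, 1): 4 + 16 + 16 + 14 = 50
σ = (4, 1, 2, 3): 5 + 25 + 16 + 19 = 65
σ = (4, 1, 3, 2): 5 + 25 + 30 + 19 = 79
σ = (4, 2, 1, 3): 5 + (-3) + (-6) + 19 = 15
σ = (4, 2, 3, 1): 5 + (-3) + 30 + 14 = 46
σ = (4, 3, 1, 2): 5 + 2 + (-6) + 19 = 20
σ = (4, 3, 2, 1): 5 + 2 + 16 + 14 = 37
Optimal value attained by: σ = (3, 2, 1, 4).
Answer: det⊕(M) = -6; verdict: NONSINGULAR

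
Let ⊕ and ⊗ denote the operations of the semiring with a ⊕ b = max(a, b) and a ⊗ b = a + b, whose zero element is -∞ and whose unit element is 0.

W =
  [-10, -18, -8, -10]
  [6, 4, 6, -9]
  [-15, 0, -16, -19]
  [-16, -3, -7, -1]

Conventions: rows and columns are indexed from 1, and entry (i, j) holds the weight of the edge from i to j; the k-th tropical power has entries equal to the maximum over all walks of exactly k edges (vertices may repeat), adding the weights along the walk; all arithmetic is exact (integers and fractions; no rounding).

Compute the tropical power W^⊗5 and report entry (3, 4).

W^⊗2:
  [-12, -8, -12, -11]
  [10, 8, 10, -4]
  [6, 4, 6, -9]
  [3, 1, 3, -2]
W^⊗3:
  [-2, -4, -2, -12]
  [14, 12, 14, 0]
  [10, 8, 10, -4]
  [7, 5, 7, -3]
W^⊗4:
  [2, 0, 2, -12]
  [18, 16, 18, 4]
  [14, 12, 14, 0]
  [11, 9, 11, -3]
W^⊗5:
  [6, 4, 6, -8]
  [22, 20, 22, 8]
  [18, 16, 18, 4]
  [15, 13, 15, 1]
Key observation: the optimum is the walk 3->2->2->2->1->4, with weight 0 + 4 + 4 + 6 + (-10) = 4.
Optimal value attained by: walk 3->2->2->2->1->4.
Answer: (W^⊗5)[3][4] = 4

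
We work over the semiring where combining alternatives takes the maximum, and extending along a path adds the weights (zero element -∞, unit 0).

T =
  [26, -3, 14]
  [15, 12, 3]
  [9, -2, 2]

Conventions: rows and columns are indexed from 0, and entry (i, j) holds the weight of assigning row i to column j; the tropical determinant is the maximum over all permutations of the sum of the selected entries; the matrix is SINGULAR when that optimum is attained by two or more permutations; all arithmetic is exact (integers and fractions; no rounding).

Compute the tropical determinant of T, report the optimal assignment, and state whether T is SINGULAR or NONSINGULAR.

σ = (0, 1, 2): 26 + 12 + 2 = 40
σ = (0, 2, 1): 26 + 3 + (-2) = 27
σ = (1, 0, 2): (-3) + 15 + 2 = 14
σ = (1, 2, 0): (-3) + 3 + 9 = 9
σ = (2, 0, 1): 14 + 15 + (-2) = 27
σ = (2, 1, 0): 14 + 12 + 9 = 35
Optimal value attained by: σ = (0, 1, 2).
Answer: det⊕(T) = 40; verdict: NONSINGULAR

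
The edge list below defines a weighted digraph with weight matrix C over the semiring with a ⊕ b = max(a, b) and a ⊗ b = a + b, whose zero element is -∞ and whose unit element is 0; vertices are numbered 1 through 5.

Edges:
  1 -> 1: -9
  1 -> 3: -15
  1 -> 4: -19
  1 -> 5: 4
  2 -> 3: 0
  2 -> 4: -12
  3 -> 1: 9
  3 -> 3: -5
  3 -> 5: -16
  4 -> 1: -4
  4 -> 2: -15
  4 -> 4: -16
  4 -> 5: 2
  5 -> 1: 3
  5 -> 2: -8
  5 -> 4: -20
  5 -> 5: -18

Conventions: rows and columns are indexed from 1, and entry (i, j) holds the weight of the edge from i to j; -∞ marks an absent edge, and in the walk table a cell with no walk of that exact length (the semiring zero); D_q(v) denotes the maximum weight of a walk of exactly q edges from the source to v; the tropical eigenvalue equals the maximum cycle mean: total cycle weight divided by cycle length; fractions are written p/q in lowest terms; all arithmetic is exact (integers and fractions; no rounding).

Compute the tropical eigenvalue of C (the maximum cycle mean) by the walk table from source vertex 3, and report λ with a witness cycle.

q=0: [-∞, -∞, 0, -∞, -∞]
q=1: [9, -∞, -5, -∞, -16]
q=2: [4, -24, -6, -10, 13]
q=3: [16, 5, -11, -7, 8]
q=4: [11, 0, 5, -3, 20]
q=5: [23, 12, 0, 0, 15]
Optimal cycle mean attained by: cycle 1->5->1, total 4 + 3, length 2.
Answer: λ = 7/2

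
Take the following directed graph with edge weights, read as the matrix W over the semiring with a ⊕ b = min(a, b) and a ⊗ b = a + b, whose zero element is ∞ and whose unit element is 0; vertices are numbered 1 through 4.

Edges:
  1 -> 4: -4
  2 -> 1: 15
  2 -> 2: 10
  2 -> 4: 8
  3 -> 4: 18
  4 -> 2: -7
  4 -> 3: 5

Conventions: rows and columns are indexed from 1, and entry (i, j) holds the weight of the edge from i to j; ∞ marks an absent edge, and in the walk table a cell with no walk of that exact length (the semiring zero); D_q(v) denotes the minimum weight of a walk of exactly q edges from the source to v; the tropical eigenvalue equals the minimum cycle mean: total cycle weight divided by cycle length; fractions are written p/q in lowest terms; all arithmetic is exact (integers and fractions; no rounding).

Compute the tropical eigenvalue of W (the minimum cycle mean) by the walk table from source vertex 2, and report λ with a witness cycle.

q=0: [∞, 0, ∞, ∞]
q=1: [15, 10, ∞, 8]
q=2: [25, 1, 13, 11]
q=3: [16, 4, 16, 9]
q=4: [19, 2, 14, 12]
Optimal cycle mean attained by: cycle 2->4->2, total 8 + (-7), length 2.
Answer: λ = 1/2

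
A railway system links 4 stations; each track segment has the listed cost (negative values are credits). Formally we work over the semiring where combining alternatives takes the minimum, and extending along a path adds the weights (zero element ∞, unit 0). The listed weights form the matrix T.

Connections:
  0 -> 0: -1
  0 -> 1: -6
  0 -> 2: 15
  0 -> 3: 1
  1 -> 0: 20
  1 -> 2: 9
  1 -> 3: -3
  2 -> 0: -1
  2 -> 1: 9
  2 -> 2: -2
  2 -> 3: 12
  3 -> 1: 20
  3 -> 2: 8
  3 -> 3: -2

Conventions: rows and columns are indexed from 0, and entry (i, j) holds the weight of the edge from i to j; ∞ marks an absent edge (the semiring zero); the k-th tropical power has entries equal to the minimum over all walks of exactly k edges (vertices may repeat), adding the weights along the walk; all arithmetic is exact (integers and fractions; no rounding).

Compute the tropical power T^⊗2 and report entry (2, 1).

T^⊗2:
  [-2, -7, 3, -9]
  [8, 14, 5, -5]
  [-3, -7, -4, 0]
  [7, 17, 6, -4]
Key observation: the optimum is the walk 2->0->1, with weight (-1) + (-6) = -7.
Optimal value attained by: walk 2->0->1.
Answer: (T^⊗2)[2][1] = -7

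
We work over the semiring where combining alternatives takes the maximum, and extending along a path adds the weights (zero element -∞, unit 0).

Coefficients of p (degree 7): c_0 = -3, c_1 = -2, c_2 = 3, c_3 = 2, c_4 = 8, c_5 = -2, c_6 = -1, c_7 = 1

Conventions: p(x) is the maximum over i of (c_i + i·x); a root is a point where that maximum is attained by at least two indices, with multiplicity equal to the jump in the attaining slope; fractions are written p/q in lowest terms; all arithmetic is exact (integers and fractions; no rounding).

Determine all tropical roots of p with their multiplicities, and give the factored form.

hull edge (i=0, c=-3) to (i=2, c=3): slope 3, span 2
hull edge (i=2, c=3) to (i=4, c=8): slope 5/2, span 2
hull edge (i=4, c=8) to (i=7, c=1): slope -7/3, span 3
Factored form: p(x) = 1 ⊗ (x ⊕ (-3)) ⊗ (x ⊕ (-3)) ⊗ (x ⊕ (-5/2)) ⊗ (x ⊕ (-5/2)) ⊗ (x ⊕ 7/3) ⊗ (x ⊕ 7/3) ⊗ (x ⊕ 7/3)
Answer: roots = -3 (mult 2), -5/2 (mult 2), 7/3 (mult 3)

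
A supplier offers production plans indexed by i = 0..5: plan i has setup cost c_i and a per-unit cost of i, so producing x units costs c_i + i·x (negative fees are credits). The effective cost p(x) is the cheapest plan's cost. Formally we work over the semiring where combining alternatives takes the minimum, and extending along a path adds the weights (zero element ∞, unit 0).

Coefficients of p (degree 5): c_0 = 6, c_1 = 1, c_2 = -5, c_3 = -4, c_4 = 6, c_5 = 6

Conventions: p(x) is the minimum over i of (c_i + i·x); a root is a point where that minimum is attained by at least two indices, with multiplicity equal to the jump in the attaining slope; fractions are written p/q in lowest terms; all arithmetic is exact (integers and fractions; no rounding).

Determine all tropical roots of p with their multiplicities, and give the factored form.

hull edge (i=0, c=6) to (i=2, c=-5): slope -11/2, span 2
hull edge (i=2, c=-5) to (i=3, c=-4): slope 1, span 1
hull edge (i=3, c=-4) to (i=5, c=6): slope 5, span 2
Factored form: p(x) = 6 ⊗ (x ⊕ (-5)) ⊗ (x ⊕ (-5)) ⊗ (x ⊕ (-1)) ⊗ (x ⊕ 11/2) ⊗ (x ⊕ 11/2)
Answer: roots = -5 (mult 2), -1 (mult 1), 11/2 (mult 2)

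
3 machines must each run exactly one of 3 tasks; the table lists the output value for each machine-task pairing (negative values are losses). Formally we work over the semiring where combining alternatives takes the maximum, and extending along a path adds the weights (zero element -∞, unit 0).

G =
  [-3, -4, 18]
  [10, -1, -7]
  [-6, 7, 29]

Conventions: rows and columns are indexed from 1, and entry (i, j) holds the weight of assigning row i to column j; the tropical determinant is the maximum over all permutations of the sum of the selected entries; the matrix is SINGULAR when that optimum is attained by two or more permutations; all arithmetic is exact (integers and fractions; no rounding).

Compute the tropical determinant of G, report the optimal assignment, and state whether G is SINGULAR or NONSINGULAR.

σ = (1, 2, 3): (-3) + (-1) + 29 = 25
σ = (1, 3, 2): (-3) + (-7) + 7 = -3
σ = (2, 1, 3): (-4) + 10 + 29 = 35
σ = (2, 3, 1): (-4) + (-7) + (-6) = -17
σ = (3, 1, 2): 18 + 10 + 7 = 35
σ = (3, 2, 1): 18 + (-1) + (-6) = 11
Optimal value attained by: σ = (2, 1, 3).
Answer: det⊕(G) = 35; verdict: SINGULAR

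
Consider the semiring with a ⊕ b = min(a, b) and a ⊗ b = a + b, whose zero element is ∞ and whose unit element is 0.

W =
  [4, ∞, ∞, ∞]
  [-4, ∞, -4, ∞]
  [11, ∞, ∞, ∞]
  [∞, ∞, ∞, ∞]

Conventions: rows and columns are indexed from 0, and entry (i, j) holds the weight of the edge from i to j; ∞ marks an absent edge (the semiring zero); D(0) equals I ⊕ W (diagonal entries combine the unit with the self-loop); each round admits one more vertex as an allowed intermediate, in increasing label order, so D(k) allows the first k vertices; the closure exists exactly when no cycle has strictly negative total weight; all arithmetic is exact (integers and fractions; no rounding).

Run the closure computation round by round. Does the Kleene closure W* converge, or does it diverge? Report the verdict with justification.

D(0):
  [0, ∞, ∞, ∞]
  [-4, 0, -4, ∞]
  [11, ∞, 0, ∞]
  [∞, ∞, ∞, 0]
D(1):
  [0, ∞, ∞, ∞]
  [-4, 0, -4, ∞]
  [11, ∞, 0, ∞]
  [∞, ∞, ∞, 0]
D(2):
  [0, ∞, ∞, ∞]
  [-4, 0, -4, ∞]
  [11, ∞, 0, ∞]
  [∞, ∞, ∞, 0]
D(3):
  [0, ∞, ∞, ∞]
  [-4, 0, -4, ∞]
  [11, ∞, 0, ∞]
  [∞, ∞, ∞, 0]
D(4):
  [0, ∞, ∞, ∞]
  [-4, 0, -4, ∞]
  [11, ∞, 0, ∞]
  [∞, ∞, ∞, 0]
Key observation: every diagonal entry stays at the unit through all rounds, so no improving cycle exists.
Answer: CONVERGES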